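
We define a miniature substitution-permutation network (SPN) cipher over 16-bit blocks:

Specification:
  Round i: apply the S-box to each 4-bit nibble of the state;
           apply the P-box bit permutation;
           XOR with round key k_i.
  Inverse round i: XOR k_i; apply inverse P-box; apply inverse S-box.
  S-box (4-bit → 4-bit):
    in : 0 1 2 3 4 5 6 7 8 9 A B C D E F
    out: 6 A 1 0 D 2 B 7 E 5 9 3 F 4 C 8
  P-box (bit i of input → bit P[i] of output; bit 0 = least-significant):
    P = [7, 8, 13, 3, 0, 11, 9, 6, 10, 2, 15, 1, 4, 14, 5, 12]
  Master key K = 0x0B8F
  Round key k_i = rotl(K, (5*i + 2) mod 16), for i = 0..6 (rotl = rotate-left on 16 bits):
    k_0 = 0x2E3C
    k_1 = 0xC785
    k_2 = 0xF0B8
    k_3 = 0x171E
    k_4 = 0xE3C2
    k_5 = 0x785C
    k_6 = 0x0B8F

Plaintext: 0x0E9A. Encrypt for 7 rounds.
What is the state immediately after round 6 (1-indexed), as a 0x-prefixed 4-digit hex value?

0x7480

s_0 = plaintext = 0x0E9A
s_1 = Round(s_0, k_0) = 0xEC97
s_2 = Round(s_1, k_1) = 0x7022
s_3 = Round(s_2, k_2) = 0x300D
s_4 = Round(s_3, k_3) = 0xBD1A
s_5 = Round(s_4, k_4) = 0x2B1A
s_6 = Round(s_5, k_5) = 0x7480
s_7 = Round(s_6, k_6) = 0xE4FD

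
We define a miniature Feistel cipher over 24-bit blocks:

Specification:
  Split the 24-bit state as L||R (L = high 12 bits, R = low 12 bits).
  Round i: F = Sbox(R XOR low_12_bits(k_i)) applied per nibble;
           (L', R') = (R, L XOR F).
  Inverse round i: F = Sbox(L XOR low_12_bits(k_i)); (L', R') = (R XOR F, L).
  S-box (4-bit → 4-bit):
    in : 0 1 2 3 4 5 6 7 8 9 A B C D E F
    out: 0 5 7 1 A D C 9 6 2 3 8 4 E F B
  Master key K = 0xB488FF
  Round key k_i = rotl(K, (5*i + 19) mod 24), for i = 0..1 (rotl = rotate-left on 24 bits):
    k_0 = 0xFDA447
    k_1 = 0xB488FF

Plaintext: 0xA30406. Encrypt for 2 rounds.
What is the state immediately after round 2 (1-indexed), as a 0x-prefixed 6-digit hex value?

0xA953C5

s_0 = plaintext = 0xA30406
s_1 = Round(s_0, k_0) = 0x406A95
s_2 = Round(s_1, k_1) = 0xA953C5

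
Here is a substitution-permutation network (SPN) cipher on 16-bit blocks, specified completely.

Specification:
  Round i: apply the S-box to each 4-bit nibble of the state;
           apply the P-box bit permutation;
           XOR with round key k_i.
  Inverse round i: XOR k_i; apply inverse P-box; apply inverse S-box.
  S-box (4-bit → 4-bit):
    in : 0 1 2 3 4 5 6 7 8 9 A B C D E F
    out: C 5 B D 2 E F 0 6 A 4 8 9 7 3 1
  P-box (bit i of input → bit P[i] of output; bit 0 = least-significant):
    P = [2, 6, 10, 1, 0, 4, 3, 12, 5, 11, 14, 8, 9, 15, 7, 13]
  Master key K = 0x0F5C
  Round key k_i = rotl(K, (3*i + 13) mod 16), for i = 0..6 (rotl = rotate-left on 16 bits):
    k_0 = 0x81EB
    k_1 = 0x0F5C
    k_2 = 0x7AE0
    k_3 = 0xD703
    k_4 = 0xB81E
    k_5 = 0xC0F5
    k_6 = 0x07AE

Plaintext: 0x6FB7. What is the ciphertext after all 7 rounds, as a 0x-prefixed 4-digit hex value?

0xCBFF

s_0 = plaintext = 0x6FB7
s_1 = Round(s_0, k_0) = 0x334B
s_2 = Round(s_1, k_1) = 0x6CEE
s_3 = Round(s_2, k_2) = 0xD915
s_4 = Round(s_3, k_3) = 0x58C8
s_5 = Round(s_4, k_4) = 0x44DF
s_6 = Round(s_5, k_5) = 0x48E8
s_7 = Round(s_6, k_6) = 0xCBFF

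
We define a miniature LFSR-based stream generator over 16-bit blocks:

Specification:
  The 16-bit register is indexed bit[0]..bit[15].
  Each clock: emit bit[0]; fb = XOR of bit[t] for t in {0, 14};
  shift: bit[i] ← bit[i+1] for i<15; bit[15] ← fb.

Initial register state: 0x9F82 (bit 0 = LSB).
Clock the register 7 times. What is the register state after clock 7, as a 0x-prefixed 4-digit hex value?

0x013F

reg_0 = 0x9F82
clock 1: out=0, reg = 0x4FC1
clock 2: out=1, reg = 0x27E0
clock 3: out=0, reg = 0x13F0
clock 4: out=0, reg = 0x09F8
clock 5: out=0, reg = 0x04FC
clock 6: out=0, reg = 0x027E
clock 7: out=0, reg = 0x013F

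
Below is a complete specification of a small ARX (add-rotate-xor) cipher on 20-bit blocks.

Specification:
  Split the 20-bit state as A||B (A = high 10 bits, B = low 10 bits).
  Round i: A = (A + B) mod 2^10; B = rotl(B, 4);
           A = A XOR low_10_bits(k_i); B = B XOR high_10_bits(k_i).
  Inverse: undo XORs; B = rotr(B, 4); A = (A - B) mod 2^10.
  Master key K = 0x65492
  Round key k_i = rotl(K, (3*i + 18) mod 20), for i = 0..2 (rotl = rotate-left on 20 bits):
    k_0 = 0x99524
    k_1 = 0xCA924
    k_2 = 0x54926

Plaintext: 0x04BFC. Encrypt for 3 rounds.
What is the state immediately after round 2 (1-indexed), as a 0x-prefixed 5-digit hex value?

s_0 = plaintext = 0x04BFC
s_1 = Round(s_0, k_0) = 0x4A9AA
s_2 = Round(s_1, k_1) = 0xFC18C
s_3 = Round(s_2, k_2) = 0x16994

0xFC18C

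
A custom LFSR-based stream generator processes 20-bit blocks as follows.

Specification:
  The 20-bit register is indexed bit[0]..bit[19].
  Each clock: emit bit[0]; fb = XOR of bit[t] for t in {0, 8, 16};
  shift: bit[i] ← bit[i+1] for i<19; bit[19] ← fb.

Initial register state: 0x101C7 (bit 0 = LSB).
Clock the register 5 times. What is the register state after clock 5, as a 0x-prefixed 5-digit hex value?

reg_0 = 0x101C7
clock 1: out=1, reg = 0x880E3
clock 2: out=1, reg = 0xC4071
clock 3: out=1, reg = 0xE2038
clock 4: out=0, reg = 0x7101C
clock 5: out=0, reg = 0xB880E

0xB880E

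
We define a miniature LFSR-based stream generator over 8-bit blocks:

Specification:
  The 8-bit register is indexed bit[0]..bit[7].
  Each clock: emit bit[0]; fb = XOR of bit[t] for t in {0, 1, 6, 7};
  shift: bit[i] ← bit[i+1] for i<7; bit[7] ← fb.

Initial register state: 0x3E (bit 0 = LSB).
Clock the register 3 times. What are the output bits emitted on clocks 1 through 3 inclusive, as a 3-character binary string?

reg_0 = 0x3E
clock 1: out=0, reg = 0x9F
clock 2: out=1, reg = 0xCF
clock 3: out=1, reg = 0x67

011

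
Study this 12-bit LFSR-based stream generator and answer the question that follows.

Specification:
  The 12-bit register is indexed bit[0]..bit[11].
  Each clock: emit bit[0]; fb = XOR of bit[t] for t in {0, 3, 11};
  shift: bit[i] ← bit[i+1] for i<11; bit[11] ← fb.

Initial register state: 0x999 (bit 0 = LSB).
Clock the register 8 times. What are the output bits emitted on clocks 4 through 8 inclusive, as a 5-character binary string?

11001

reg_0 = 0x999
clock 1: out=1, reg = 0xCCC
clock 2: out=0, reg = 0x666
clock 3: out=0, reg = 0x333
clock 4: out=1, reg = 0x999
clock 5: out=1, reg = 0xCCC
clock 6: out=0, reg = 0x666
clock 7: out=0, reg = 0x333
clock 8: out=1, reg = 0x999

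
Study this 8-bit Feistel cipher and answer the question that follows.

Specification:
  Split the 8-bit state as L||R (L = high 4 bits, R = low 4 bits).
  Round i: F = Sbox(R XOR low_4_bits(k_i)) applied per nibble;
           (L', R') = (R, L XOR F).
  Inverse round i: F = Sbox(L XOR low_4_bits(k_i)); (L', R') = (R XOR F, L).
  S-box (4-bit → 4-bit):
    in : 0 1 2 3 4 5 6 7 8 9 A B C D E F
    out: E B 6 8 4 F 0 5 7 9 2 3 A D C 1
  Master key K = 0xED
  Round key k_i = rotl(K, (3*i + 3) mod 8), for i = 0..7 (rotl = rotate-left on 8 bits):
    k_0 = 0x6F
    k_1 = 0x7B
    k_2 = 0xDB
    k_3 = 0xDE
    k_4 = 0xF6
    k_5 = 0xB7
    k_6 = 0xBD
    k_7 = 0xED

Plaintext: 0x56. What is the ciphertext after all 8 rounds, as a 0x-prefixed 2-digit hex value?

0x49

s_0 = plaintext = 0x56
s_1 = Round(s_0, k_0) = 0x6C
s_2 = Round(s_1, k_1) = 0xC3
s_3 = Round(s_2, k_2) = 0x3B
s_4 = Round(s_3, k_3) = 0xBC
s_5 = Round(s_4, k_4) = 0xC9
s_6 = Round(s_5, k_5) = 0x90
s_7 = Round(s_6, k_6) = 0x04
s_8 = Round(s_7, k_7) = 0x49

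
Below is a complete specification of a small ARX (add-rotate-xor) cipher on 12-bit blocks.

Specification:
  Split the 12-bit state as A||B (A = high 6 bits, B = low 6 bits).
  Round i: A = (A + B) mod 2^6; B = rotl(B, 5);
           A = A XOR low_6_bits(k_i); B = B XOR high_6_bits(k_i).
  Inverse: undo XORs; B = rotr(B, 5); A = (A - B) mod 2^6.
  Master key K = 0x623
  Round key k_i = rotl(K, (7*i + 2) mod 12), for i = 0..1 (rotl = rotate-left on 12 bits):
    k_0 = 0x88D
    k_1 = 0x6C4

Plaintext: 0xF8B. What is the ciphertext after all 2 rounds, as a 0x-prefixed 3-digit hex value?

0x3F8

s_0 = plaintext = 0xF8B
s_1 = Round(s_0, k_0) = 0x107
s_2 = Round(s_1, k_1) = 0x3F8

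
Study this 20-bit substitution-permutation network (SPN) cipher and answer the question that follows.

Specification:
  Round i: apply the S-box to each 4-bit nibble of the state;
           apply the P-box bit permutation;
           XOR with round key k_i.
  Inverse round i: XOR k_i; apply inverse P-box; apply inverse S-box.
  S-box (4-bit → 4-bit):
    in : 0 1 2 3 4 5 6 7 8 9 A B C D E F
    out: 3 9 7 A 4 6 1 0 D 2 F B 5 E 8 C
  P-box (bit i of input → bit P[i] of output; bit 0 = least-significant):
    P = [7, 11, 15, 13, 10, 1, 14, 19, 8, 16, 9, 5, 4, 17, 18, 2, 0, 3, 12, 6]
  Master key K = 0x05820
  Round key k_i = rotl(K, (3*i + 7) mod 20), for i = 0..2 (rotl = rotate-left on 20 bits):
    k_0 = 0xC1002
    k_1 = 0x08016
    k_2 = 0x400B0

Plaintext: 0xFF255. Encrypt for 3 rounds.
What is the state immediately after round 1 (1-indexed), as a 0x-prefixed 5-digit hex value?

0x9CB44

s_0 = plaintext = 0xFF255
s_1 = Round(s_0, k_0) = 0x9CB44
s_2 = Round(s_1, k_1) = 0x5412E
s_3 = Round(s_2, k_2) = 0x0759A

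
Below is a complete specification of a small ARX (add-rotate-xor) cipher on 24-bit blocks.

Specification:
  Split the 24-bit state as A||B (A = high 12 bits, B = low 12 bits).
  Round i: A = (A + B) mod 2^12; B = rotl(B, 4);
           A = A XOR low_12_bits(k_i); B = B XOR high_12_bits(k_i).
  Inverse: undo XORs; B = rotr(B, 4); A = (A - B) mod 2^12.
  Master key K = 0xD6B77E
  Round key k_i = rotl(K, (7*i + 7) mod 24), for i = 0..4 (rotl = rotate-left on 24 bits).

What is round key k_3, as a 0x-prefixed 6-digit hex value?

0x6B77ED

K = 0xD6B77E
k_0 = rotl(K, (7*0+7) mod 24) = rotl(K, 7) = 0x5BBF6B
k_1 = rotl(K, (7*1+7) mod 24) = rotl(K, 14) = 0xDFB5AD
k_2 = rotl(K, (7*2+7) mod 24) = rotl(K, 21) = 0xDAD6EF
k_3 = rotl(K, (7*3+7) mod 24) = rotl(K, 4) = 0x6B77ED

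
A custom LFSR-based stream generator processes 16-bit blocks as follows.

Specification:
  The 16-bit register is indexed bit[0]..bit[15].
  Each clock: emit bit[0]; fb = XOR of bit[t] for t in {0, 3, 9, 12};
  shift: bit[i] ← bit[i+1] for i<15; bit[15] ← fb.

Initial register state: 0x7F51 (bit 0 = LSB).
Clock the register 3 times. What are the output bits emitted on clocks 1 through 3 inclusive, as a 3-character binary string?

reg_0 = 0x7F51
clock 1: out=1, reg = 0xBFA8
clock 2: out=0, reg = 0xDFD4
clock 3: out=0, reg = 0x6FEA

100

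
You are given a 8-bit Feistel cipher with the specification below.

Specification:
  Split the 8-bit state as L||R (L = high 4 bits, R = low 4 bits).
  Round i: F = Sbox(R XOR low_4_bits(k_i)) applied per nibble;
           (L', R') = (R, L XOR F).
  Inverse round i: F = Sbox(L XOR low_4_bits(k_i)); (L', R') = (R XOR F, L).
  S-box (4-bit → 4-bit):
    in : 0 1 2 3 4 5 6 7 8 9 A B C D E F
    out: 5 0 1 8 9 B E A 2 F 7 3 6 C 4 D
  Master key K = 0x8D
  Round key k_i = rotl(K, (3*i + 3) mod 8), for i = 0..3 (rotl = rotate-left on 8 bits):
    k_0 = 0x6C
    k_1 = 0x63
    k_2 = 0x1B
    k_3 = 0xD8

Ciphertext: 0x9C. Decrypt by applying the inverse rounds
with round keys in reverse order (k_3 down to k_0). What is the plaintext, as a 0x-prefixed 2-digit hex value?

s_0 = ciphertext = 0x9C
s_1 = InvRound(s_0, k_3) = 0xC9
s_2 = InvRound(s_1, k_2) = 0x3C
s_3 = InvRound(s_2, k_1) = 0x93
s_4 = InvRound(s_3, k_0) = 0x89

0x89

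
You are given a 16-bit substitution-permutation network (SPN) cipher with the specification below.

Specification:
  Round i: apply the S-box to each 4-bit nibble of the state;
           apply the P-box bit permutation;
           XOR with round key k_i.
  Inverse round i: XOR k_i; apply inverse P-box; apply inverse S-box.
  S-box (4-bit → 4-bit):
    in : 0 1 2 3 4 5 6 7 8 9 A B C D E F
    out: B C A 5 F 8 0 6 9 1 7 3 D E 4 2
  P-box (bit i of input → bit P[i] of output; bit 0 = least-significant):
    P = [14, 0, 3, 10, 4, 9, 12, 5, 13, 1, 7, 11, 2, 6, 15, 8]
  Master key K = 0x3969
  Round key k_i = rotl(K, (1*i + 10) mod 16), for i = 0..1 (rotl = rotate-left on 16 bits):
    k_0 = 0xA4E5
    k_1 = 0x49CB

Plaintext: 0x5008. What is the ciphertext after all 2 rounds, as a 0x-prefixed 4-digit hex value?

0xFAE4

s_0 = plaintext = 0x5008
s_1 = Round(s_0, k_0) = 0xCBD7
s_2 = Round(s_1, k_1) = 0xFAE4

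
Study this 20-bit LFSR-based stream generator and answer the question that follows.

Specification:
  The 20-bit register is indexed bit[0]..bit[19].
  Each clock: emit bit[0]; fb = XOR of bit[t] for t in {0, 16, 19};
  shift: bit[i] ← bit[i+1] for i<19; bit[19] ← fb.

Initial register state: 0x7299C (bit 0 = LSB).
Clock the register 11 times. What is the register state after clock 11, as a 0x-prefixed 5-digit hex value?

0xBF2E5

reg_0 = 0x7299C
clock 1: out=0, reg = 0xB94CE
clock 2: out=0, reg = 0x5CA67
clock 3: out=1, reg = 0x2E533
clock 4: out=1, reg = 0x97299
clock 5: out=1, reg = 0xCB94C
clock 6: out=0, reg = 0xE5CA6
clock 7: out=0, reg = 0xF2E53
clock 8: out=1, reg = 0xF9729
clock 9: out=1, reg = 0xFCB94
clock 10: out=0, reg = 0x7E5CA
clock 11: out=0, reg = 0xBF2E5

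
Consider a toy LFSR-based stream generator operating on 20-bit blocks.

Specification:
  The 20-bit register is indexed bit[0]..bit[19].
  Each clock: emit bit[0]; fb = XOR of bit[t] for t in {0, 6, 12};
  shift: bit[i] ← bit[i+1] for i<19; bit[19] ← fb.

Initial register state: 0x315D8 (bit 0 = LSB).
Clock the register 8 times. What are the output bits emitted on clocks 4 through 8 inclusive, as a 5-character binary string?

reg_0 = 0x315D8
clock 1: out=0, reg = 0x18AEC
clock 2: out=0, reg = 0x8C576
clock 3: out=0, reg = 0xC62BB
clock 4: out=1, reg = 0xE315D
clock 5: out=1, reg = 0xF18AE
clock 6: out=0, reg = 0xF8C57
clock 7: out=1, reg = 0x7C62B
clock 8: out=1, reg = 0xBE315

11011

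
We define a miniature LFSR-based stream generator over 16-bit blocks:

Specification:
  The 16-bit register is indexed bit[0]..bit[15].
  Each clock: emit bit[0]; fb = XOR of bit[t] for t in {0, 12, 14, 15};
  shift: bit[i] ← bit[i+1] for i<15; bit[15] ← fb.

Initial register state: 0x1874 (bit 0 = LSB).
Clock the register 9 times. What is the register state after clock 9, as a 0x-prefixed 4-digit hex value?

reg_0 = 0x1874
clock 1: out=0, reg = 0x8C3A
clock 2: out=0, reg = 0xC61D
clock 3: out=1, reg = 0xE30E
clock 4: out=0, reg = 0x7187
clock 5: out=1, reg = 0xB8C3
clock 6: out=1, reg = 0xDC61
clock 7: out=1, reg = 0x6E30
clock 8: out=0, reg = 0xB718
clock 9: out=0, reg = 0x5B8C

0x5B8C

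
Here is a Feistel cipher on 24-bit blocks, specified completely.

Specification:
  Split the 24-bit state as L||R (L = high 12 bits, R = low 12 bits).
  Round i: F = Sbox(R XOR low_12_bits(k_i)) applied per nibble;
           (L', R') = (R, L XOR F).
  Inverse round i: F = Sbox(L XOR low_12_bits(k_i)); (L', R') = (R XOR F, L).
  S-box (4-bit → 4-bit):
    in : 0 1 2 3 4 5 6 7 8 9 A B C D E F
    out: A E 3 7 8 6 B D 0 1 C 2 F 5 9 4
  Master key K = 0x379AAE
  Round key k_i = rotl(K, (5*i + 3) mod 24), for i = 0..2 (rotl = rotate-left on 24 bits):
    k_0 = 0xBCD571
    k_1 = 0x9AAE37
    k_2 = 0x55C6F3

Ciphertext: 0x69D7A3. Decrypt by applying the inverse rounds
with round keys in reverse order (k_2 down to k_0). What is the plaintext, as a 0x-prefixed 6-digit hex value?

s_0 = ciphertext = 0x69D7A3
s_1 = InvRound(s_0, k_2) = 0xD1A69D
s_2 = InvRound(s_1, k_1) = 0x1A8D1A
s_3 = InvRound(s_2, k_0) = 0x54B1A8

0x54B1A8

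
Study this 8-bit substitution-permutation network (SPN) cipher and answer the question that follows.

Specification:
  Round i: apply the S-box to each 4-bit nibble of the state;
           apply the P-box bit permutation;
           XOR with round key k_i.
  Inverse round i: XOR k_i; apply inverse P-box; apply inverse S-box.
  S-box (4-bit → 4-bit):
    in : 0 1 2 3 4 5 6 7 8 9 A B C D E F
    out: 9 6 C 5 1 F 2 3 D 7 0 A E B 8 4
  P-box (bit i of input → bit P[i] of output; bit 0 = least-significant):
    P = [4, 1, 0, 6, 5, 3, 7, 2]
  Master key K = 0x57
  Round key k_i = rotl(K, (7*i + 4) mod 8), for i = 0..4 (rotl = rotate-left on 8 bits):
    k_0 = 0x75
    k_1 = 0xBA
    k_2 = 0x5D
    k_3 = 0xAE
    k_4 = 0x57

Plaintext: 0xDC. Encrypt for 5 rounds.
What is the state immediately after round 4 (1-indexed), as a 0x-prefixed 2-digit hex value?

0xE1

s_0 = plaintext = 0xDC
s_1 = Round(s_0, k_0) = 0x1A
s_2 = Round(s_1, k_1) = 0x32
s_3 = Round(s_2, k_2) = 0xBC
s_4 = Round(s_3, k_3) = 0xE1
s_5 = Round(s_4, k_4) = 0x50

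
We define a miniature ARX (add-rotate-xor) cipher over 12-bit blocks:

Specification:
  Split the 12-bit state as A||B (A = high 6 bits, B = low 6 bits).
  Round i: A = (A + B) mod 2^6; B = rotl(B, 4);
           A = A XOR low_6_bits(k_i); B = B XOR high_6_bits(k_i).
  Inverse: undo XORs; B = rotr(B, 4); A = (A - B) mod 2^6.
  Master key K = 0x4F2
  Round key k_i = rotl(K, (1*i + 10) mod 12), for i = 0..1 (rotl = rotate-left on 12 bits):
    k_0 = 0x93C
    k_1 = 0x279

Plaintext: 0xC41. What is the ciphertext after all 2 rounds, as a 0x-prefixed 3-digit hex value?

s_0 = plaintext = 0xC41
s_1 = Round(s_0, k_0) = 0x3B4
s_2 = Round(s_1, k_1) = 0xEC4

0xEC4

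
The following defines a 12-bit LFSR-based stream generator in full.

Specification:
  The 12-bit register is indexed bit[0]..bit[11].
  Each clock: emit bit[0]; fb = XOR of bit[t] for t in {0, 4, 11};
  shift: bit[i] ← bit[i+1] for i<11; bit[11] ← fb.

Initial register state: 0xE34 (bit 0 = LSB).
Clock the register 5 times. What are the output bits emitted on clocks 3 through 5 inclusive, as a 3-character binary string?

reg_0 = 0xE34
clock 1: out=0, reg = 0x71A
clock 2: out=0, reg = 0xB8D
clock 3: out=1, reg = 0x5C6
clock 4: out=0, reg = 0x2E3
clock 5: out=1, reg = 0x971

101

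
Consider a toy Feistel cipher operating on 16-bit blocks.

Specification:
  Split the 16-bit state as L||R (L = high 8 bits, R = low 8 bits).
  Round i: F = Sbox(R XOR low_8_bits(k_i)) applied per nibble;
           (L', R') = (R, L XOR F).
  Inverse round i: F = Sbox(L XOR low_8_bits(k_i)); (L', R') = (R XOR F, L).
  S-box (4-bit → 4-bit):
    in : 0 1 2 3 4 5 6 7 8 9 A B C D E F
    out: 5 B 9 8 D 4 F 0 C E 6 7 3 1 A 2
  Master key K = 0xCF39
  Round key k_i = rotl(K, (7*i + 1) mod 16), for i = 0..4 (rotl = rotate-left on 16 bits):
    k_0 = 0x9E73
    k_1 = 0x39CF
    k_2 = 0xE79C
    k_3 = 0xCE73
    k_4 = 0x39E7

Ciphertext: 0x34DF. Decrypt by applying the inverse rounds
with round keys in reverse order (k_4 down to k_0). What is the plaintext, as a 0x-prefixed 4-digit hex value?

s_0 = ciphertext = 0x34DF
s_1 = InvRound(s_0, k_4) = 0xC734
s_2 = InvRound(s_1, k_3) = 0x49C7
s_3 = InvRound(s_2, k_2) = 0xD349
s_4 = InvRound(s_3, k_1) = 0xFAD3
s_5 = InvRound(s_4, k_0) = 0x1DFA

0x1DFA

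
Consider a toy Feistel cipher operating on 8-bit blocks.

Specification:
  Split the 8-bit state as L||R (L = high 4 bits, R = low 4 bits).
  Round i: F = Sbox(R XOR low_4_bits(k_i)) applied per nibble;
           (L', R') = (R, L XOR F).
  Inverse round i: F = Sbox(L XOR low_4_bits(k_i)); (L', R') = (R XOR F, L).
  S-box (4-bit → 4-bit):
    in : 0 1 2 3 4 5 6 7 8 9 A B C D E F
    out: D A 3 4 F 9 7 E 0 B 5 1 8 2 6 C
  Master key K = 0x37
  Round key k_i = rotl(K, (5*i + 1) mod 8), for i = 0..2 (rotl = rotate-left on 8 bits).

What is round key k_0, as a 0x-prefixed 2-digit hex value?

0x6E

K = 0x37
k_0 = rotl(K, (5*0+1) mod 8) = rotl(K, 1) = 0x6E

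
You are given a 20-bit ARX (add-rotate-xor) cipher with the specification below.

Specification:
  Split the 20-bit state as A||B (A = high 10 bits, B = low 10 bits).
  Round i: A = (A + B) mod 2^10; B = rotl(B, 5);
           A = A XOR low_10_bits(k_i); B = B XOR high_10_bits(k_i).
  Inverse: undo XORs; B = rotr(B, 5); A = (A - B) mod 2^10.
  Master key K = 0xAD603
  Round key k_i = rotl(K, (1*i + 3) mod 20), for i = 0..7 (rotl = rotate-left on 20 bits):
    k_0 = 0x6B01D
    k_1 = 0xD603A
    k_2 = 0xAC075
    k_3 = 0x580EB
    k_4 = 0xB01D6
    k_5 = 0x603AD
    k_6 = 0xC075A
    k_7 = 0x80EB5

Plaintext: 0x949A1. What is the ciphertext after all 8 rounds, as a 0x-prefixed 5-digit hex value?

s_0 = plaintext = 0x949A1
s_1 = Round(s_0, k_0) = 0xFB981
s_2 = Round(s_1, k_1) = 0x55774
s_3 = Round(s_2, k_2) = 0x2F02B
s_4 = Round(s_3, k_3) = 0x03001
s_5 = Round(s_4, k_4) = 0x76EE0
s_6 = Round(s_5, k_5) = 0xC5997
s_7 = Round(s_6, k_6) = 0xFDDED
s_8 = Round(s_7, k_7) = 0xD47AC

0xD47AC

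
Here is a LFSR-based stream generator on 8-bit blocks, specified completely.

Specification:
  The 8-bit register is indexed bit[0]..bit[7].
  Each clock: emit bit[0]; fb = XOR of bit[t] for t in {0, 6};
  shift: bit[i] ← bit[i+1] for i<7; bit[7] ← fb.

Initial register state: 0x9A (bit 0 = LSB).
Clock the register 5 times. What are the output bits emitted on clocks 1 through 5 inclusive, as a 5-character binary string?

reg_0 = 0x9A
clock 1: out=0, reg = 0x4D
clock 2: out=1, reg = 0x26
clock 3: out=0, reg = 0x13
clock 4: out=1, reg = 0x89
clock 5: out=1, reg = 0xC4

01011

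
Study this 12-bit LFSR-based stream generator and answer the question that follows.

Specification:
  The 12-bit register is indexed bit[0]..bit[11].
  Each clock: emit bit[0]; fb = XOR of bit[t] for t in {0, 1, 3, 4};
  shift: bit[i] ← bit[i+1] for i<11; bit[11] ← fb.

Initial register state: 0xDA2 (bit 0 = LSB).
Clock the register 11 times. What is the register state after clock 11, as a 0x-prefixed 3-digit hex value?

0xA3B

reg_0 = 0xDA2
clock 1: out=0, reg = 0xED1
clock 2: out=1, reg = 0x768
clock 3: out=0, reg = 0xBB4
clock 4: out=0, reg = 0xDDA
clock 5: out=0, reg = 0xEED
clock 6: out=1, reg = 0x776
clock 7: out=0, reg = 0x3BB
clock 8: out=1, reg = 0x1DD
clock 9: out=1, reg = 0x8EE
clock 10: out=0, reg = 0x477
clock 11: out=1, reg = 0xA3B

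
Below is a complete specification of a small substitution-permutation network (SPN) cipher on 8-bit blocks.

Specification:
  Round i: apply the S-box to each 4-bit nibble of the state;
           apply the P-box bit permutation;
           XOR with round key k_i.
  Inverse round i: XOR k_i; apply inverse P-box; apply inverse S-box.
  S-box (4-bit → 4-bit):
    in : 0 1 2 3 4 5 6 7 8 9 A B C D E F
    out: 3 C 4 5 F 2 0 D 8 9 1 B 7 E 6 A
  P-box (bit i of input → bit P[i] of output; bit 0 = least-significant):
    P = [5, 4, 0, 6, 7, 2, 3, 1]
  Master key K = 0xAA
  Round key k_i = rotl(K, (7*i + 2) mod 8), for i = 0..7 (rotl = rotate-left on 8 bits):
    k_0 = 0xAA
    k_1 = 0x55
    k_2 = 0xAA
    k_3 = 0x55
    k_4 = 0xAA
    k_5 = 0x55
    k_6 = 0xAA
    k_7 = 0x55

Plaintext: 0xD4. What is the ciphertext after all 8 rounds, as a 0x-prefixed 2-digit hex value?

0xA4

s_0 = plaintext = 0xD4
s_1 = Round(s_0, k_0) = 0xD5
s_2 = Round(s_1, k_1) = 0x4B
s_3 = Round(s_2, k_2) = 0x54
s_4 = Round(s_3, k_3) = 0x20
s_5 = Round(s_4, k_4) = 0x92
s_6 = Round(s_5, k_5) = 0xD6
s_7 = Round(s_6, k_6) = 0xA4
s_8 = Round(s_7, k_7) = 0xA4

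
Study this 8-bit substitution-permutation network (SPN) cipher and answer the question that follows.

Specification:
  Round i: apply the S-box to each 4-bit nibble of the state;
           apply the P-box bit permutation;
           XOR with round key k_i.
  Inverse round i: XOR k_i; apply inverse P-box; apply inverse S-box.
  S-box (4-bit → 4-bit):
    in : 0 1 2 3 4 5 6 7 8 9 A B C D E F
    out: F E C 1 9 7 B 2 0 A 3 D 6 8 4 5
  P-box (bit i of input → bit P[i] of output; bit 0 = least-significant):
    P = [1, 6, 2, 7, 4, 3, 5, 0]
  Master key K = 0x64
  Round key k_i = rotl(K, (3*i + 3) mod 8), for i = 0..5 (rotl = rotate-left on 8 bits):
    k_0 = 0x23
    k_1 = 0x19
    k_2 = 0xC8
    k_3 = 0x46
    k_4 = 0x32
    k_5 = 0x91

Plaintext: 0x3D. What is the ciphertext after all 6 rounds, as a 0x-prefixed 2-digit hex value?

s_0 = plaintext = 0x3D
s_1 = Round(s_0, k_0) = 0xB3
s_2 = Round(s_1, k_1) = 0x2A
s_3 = Round(s_2, k_2) = 0xAB
s_4 = Round(s_3, k_3) = 0xD8
s_5 = Round(s_4, k_4) = 0x33
s_6 = Round(s_5, k_5) = 0x83

0x83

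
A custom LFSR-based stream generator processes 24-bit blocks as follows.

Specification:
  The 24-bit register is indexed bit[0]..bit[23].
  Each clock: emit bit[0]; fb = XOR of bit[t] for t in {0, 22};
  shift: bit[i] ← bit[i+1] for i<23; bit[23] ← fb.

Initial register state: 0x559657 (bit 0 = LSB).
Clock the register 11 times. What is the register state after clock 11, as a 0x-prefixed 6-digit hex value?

0x3DCAB2

reg_0 = 0x559657
clock 1: out=1, reg = 0x2ACB2B
clock 2: out=1, reg = 0x956595
clock 3: out=1, reg = 0xCAB2CA
clock 4: out=0, reg = 0xE55965
clock 5: out=1, reg = 0x72ACB2
clock 6: out=0, reg = 0xB95659
clock 7: out=1, reg = 0xDCAB2C
clock 8: out=0, reg = 0xEE5596
clock 9: out=0, reg = 0xF72ACB
clock 10: out=1, reg = 0x7B9565
clock 11: out=1, reg = 0x3DCAB2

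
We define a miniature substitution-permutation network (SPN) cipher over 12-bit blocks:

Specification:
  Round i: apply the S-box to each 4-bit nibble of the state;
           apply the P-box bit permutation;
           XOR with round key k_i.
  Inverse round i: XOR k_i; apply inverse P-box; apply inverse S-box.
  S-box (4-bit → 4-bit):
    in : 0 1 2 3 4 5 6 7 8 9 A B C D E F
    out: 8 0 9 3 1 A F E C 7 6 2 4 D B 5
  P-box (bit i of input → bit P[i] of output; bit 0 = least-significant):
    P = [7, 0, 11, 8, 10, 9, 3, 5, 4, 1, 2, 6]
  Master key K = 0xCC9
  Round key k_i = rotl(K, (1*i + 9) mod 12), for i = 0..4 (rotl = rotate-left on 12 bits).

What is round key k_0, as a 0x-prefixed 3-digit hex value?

K = 0xCC9
k_0 = rotl(K, (1*0+9) mod 12) = rotl(K, 9) = 0x399

0x399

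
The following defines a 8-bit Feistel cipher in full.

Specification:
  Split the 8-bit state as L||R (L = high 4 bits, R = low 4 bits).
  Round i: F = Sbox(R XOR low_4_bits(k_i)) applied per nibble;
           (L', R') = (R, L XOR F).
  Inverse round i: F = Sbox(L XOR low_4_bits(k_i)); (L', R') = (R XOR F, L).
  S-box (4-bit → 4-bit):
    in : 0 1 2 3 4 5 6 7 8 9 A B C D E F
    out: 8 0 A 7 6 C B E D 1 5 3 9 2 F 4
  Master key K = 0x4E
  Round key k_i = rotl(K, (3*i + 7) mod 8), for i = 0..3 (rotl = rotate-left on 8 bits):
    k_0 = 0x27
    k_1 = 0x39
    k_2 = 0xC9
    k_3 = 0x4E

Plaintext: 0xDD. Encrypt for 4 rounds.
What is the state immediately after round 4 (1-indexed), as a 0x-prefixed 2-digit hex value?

0xE5

s_0 = plaintext = 0xDD
s_1 = Round(s_0, k_0) = 0xD8
s_2 = Round(s_1, k_1) = 0x8D
s_3 = Round(s_2, k_2) = 0xDE
s_4 = Round(s_3, k_3) = 0xE5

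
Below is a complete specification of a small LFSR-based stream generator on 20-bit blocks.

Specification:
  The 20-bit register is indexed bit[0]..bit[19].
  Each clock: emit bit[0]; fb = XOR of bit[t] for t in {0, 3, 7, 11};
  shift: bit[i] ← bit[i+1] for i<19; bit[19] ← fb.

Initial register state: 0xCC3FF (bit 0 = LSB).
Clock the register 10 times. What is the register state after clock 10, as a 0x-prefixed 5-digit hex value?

reg_0 = 0xCC3FF
clock 1: out=1, reg = 0xE61FF
clock 2: out=1, reg = 0xF30FF
clock 3: out=1, reg = 0xF987F
clock 4: out=1, reg = 0xFCC3F
clock 5: out=1, reg = 0xFE61F
clock 6: out=1, reg = 0x7F30F
clock 7: out=1, reg = 0x3F987
clock 8: out=1, reg = 0x9FCC3
clock 9: out=1, reg = 0xCFE61
clock 10: out=1, reg = 0x67F30

0x67F30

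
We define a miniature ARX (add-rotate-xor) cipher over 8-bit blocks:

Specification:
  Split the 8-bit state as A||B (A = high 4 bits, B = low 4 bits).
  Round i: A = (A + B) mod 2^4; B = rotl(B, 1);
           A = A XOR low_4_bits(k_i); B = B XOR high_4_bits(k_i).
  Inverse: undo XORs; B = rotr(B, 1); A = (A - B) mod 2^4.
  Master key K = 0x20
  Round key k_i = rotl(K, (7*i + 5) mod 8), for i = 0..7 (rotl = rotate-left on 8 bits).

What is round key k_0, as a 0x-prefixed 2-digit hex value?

K = 0x20
k_0 = rotl(K, (7*0+5) mod 8) = rotl(K, 5) = 0x04

0x04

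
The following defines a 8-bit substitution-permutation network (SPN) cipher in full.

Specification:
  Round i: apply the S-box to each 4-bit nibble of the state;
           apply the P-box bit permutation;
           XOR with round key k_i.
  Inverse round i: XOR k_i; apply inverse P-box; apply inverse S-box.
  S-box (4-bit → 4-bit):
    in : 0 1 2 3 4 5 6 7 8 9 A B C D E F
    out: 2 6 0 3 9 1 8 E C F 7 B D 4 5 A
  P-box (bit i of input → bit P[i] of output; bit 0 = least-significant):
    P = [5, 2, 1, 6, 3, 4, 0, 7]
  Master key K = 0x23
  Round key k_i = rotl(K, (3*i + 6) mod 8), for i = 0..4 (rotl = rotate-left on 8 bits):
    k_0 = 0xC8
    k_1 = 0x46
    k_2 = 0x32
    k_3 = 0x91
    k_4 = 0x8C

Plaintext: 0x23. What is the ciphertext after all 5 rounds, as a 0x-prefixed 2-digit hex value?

0x0F

s_0 = plaintext = 0x23
s_1 = Round(s_0, k_0) = 0xEC
s_2 = Round(s_1, k_1) = 0x2D
s_3 = Round(s_2, k_2) = 0x30
s_4 = Round(s_3, k_3) = 0x8D
s_5 = Round(s_4, k_4) = 0x0F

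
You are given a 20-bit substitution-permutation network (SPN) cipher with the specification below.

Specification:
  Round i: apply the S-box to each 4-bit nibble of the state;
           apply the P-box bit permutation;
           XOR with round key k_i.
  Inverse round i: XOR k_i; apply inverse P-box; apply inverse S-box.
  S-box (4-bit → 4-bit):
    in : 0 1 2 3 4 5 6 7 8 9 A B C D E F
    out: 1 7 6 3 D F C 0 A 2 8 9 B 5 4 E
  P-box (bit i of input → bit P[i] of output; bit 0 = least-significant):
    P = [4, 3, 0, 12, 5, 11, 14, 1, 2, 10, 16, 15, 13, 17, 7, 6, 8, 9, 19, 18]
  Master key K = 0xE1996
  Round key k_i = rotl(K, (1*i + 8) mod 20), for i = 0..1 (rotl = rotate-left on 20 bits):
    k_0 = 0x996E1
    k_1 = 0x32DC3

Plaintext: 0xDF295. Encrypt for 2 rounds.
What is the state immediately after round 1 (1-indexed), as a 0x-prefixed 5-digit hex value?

s_0 = plaintext = 0xDF295
s_1 = Round(s_0, k_0) = 0x28B38
s_2 = Round(s_1, k_1) = 0x9B7AF

0x28B38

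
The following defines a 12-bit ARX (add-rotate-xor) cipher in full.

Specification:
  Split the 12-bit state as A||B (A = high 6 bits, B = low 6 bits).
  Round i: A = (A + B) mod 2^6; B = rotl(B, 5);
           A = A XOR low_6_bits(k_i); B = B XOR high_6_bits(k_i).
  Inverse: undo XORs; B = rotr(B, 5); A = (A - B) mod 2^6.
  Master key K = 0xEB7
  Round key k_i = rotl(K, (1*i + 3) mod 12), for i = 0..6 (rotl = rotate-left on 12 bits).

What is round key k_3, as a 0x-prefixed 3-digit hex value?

K = 0xEB7
k_0 = rotl(K, (1*0+3) mod 12) = rotl(K, 3) = 0x5BF
k_1 = rotl(K, (1*1+3) mod 12) = rotl(K, 4) = 0xB7E
k_2 = rotl(K, (1*2+3) mod 12) = rotl(K, 5) = 0x6FD
k_3 = rotl(K, (1*3+3) mod 12) = rotl(K, 6) = 0xDFA

0xDFA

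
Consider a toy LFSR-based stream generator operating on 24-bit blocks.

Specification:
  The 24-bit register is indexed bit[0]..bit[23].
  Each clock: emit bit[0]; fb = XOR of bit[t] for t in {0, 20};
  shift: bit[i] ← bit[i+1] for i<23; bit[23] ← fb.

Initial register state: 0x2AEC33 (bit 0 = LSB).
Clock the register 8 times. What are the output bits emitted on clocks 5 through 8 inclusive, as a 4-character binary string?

1100

reg_0 = 0x2AEC33
clock 1: out=1, reg = 0x957619
clock 2: out=1, reg = 0x4ABB0C
clock 3: out=0, reg = 0x255D86
clock 4: out=0, reg = 0x12AEC3
clock 5: out=1, reg = 0x095761
clock 6: out=1, reg = 0x84ABB0
clock 7: out=0, reg = 0x4255D8
clock 8: out=0, reg = 0x212AEC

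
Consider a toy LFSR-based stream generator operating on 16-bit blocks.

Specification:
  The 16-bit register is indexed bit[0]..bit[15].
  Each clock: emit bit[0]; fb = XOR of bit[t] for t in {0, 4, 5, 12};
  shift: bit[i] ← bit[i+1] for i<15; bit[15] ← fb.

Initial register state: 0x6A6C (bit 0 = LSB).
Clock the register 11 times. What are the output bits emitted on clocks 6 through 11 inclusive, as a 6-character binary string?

110010

reg_0 = 0x6A6C
clock 1: out=0, reg = 0xB536
clock 2: out=0, reg = 0xDA9B
clock 3: out=1, reg = 0xED4D
clock 4: out=1, reg = 0xF6A6
clock 5: out=0, reg = 0x7B53
clock 6: out=1, reg = 0xBDA9
clock 7: out=1, reg = 0xDED4
clock 8: out=0, reg = 0x6F6A
clock 9: out=0, reg = 0xB7B5
clock 10: out=1, reg = 0x5BDA
clock 11: out=0, reg = 0x2DED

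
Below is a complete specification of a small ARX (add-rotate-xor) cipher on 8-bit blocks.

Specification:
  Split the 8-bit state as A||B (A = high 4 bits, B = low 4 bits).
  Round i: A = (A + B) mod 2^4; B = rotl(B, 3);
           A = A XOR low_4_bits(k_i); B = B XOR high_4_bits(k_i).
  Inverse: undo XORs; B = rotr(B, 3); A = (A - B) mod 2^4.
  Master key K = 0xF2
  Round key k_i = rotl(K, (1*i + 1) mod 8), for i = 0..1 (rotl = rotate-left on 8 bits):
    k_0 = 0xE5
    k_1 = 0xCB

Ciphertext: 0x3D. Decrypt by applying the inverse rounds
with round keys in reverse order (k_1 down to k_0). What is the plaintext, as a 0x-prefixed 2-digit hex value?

0xA9

s_0 = ciphertext = 0x3D
s_1 = InvRound(s_0, k_1) = 0x62
s_2 = InvRound(s_1, k_0) = 0xA9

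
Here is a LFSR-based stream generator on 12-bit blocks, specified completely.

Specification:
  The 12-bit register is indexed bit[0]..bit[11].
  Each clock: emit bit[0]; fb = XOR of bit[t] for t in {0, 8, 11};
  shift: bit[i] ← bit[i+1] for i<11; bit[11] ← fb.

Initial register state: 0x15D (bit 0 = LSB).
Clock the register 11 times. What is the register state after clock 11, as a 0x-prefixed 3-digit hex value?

0xBE8

reg_0 = 0x15D
clock 1: out=1, reg = 0x0AE
clock 2: out=0, reg = 0x057
clock 3: out=1, reg = 0x82B
clock 4: out=1, reg = 0x415
clock 5: out=1, reg = 0xA0A
clock 6: out=0, reg = 0xD05
clock 7: out=1, reg = 0xE82
clock 8: out=0, reg = 0xF41
clock 9: out=1, reg = 0xFA0
clock 10: out=0, reg = 0x7D0
clock 11: out=0, reg = 0xBE8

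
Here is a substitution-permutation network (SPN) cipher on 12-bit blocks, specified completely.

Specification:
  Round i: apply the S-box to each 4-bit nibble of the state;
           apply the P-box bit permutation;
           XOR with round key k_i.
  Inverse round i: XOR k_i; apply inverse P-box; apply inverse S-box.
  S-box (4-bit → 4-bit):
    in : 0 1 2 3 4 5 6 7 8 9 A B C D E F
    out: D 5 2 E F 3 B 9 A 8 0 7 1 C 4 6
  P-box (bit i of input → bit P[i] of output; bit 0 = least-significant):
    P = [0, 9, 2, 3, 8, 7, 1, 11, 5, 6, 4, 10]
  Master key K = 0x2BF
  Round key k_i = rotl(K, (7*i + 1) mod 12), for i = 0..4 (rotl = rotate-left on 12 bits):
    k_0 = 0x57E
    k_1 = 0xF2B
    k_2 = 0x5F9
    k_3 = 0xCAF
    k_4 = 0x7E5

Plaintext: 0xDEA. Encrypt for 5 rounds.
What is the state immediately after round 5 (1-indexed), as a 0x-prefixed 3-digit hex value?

s_0 = plaintext = 0xDEA
s_1 = Round(s_0, k_0) = 0x16C
s_2 = Round(s_1, k_1) = 0x69A
s_3 = Round(s_2, k_2) = 0x999
s_4 = Round(s_3, k_3) = 0x0A7
s_5 = Round(s_4, k_4) = 0x3DC

0x3DC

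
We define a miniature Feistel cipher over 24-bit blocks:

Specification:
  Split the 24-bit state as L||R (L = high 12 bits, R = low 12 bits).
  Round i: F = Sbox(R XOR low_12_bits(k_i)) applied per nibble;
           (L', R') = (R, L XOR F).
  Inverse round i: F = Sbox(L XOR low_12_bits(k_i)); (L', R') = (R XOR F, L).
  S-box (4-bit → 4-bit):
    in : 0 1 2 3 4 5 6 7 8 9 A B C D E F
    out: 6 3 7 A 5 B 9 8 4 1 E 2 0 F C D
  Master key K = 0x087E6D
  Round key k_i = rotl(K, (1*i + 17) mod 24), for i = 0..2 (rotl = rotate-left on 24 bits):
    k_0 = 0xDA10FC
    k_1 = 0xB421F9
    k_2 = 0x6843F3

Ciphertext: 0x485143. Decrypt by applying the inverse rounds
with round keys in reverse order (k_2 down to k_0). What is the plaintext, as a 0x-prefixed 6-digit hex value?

0xF3002F

s_0 = ciphertext = 0x485143
s_1 = InvRound(s_0, k_2) = 0x9CA485
s_2 = InvRound(s_1, k_1) = 0x02F9CA
s_3 = InvRound(s_2, k_0) = 0xF3002F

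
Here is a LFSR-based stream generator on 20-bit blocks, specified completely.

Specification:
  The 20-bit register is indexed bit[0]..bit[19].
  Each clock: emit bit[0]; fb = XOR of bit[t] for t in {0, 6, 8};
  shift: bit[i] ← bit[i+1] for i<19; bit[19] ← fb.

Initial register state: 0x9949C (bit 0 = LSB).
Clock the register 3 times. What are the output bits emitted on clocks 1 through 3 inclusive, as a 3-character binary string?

reg_0 = 0x9949C
clock 1: out=0, reg = 0x4CA4E
clock 2: out=0, reg = 0xA6527
clock 3: out=1, reg = 0x53293

001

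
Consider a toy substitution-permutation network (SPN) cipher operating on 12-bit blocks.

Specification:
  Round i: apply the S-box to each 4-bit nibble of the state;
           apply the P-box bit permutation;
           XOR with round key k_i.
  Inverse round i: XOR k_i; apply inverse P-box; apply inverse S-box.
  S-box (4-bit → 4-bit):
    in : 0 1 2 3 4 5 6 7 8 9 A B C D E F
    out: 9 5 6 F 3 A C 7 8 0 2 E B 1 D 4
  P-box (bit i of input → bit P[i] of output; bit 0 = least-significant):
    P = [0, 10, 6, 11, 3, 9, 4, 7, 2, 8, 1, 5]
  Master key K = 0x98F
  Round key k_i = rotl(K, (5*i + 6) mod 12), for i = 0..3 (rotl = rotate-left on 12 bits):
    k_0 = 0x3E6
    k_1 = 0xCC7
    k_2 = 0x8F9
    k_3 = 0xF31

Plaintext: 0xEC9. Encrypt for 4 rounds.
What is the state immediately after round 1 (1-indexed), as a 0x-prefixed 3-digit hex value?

s_0 = plaintext = 0xEC9
s_1 = Round(s_0, k_0) = 0x148
s_2 = Round(s_1, k_1) = 0x6C9
s_3 = Round(s_2, k_2) = 0xA53
s_4 = Round(s_3, k_3) = 0x0F0

0x148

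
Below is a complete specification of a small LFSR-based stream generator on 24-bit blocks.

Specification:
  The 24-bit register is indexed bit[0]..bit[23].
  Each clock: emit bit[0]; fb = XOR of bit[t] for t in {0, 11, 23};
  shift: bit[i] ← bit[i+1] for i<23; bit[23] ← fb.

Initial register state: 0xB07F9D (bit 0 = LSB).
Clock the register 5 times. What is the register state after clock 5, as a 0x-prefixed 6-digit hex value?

0x8D83FC

reg_0 = 0xB07F9D
clock 1: out=1, reg = 0xD83FCE
clock 2: out=0, reg = 0x6C1FE7
clock 3: out=1, reg = 0x360FF3
clock 4: out=1, reg = 0x1B07F9
clock 5: out=1, reg = 0x8D83FC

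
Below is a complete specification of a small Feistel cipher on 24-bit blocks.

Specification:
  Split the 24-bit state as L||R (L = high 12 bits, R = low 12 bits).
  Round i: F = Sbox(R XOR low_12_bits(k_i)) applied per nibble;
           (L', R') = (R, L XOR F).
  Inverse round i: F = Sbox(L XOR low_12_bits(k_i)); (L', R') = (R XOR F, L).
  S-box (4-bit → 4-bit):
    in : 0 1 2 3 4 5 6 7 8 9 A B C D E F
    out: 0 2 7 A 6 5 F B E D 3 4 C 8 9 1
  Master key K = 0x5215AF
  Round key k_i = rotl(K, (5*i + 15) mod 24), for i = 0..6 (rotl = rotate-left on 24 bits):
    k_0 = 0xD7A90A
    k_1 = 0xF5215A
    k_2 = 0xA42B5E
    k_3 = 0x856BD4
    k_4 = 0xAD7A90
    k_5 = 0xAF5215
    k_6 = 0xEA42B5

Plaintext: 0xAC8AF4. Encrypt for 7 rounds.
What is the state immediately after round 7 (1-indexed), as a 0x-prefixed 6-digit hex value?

0x4CE5B0

s_0 = plaintext = 0xAC8AF4
s_1 = Round(s_0, k_0) = 0xAF40D1
s_2 = Round(s_1, k_1) = 0x0D1810
s_3 = Round(s_2, k_2) = 0x810AB8
s_4 = Round(s_3, k_3) = 0xAB8AEC
s_5 = Round(s_4, k_4) = 0xAECA04
s_6 = Round(s_5, k_5) = 0xA044CE
s_7 = Round(s_6, k_6) = 0x4CE5B0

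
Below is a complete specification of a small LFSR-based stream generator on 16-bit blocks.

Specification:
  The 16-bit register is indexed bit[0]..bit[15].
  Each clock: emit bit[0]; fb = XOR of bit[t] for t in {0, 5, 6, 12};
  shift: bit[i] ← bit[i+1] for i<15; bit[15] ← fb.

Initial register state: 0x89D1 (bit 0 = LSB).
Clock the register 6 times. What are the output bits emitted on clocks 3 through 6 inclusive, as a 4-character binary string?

0010

reg_0 = 0x89D1
clock 1: out=1, reg = 0x44E8
clock 2: out=0, reg = 0x2274
clock 3: out=0, reg = 0x113A
clock 4: out=0, reg = 0x089D
clock 5: out=1, reg = 0x844E
clock 6: out=0, reg = 0xC227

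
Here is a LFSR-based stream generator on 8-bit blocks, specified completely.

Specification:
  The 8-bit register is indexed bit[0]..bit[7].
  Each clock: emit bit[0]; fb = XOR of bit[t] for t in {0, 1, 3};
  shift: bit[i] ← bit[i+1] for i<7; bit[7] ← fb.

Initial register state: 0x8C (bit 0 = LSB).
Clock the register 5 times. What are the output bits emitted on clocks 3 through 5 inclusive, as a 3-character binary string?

reg_0 = 0x8C
clock 1: out=0, reg = 0xC6
clock 2: out=0, reg = 0xE3
clock 3: out=1, reg = 0x71
clock 4: out=1, reg = 0xB8
clock 5: out=0, reg = 0xDC

110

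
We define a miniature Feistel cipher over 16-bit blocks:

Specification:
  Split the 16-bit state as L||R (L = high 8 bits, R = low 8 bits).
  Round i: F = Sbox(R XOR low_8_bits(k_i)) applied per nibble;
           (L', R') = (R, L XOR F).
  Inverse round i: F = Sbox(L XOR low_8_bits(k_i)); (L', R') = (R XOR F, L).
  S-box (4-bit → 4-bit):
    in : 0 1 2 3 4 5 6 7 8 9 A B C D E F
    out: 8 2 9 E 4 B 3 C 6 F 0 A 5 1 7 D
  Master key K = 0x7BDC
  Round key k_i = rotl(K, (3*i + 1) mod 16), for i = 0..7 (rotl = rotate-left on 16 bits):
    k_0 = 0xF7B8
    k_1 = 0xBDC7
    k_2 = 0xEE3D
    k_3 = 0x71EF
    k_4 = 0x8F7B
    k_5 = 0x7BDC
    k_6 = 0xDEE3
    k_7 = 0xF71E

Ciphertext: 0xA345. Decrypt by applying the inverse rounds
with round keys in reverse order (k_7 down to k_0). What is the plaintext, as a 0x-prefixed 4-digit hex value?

s_0 = ciphertext = 0xA345
s_1 = InvRound(s_0, k_7) = 0xE4A3
s_2 = InvRound(s_1, k_6) = 0x2FE4
s_3 = InvRound(s_2, k_5) = 0x3A2F
s_4 = InvRound(s_3, k_4) = 0x6D3A
s_5 = InvRound(s_4, k_3) = 0x536D
s_6 = InvRound(s_5, k_2) = 0x5A53
s_7 = InvRound(s_6, k_1) = 0xA25A
s_8 = InvRound(s_7, k_0) = 0x7AA2

0x7AA2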